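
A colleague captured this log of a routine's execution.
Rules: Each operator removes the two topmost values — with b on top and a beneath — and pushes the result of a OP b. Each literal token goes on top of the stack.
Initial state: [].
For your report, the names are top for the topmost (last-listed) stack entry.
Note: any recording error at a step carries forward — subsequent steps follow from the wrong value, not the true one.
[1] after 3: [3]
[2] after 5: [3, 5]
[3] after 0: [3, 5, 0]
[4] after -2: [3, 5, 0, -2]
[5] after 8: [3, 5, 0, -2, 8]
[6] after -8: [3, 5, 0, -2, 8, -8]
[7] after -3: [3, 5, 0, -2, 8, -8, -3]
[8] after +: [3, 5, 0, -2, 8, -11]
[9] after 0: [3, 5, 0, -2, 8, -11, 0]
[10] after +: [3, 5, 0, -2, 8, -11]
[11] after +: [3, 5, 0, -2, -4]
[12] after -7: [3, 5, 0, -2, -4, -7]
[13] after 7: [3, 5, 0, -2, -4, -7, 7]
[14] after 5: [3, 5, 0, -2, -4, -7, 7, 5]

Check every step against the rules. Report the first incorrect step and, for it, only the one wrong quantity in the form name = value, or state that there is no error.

step 11, top = -3

Recomputing the run from the initial state:
step 1: [3]
step 2: [3, 5]
step 3: [3, 5, 0]
step 4: [3, 5, 0, -2]
step 5: [3, 5, 0, -2, 8]
step 6: [3, 5, 0, -2, 8, -8]
step 7: [3, 5, 0, -2, 8, -8, -3]
step 8: [3, 5, 0, -2, 8, -11]
step 9: [3, 5, 0, -2, 8, -11, 0]
step 10: [3, 5, 0, -2, 8, -11]
step 11: [3, 5, 0, -2, -3]
step 12: [3, 5, 0, -2, -3, -7]
step 13: [3, 5, 0, -2, -3, -7, 7]
step 14: [3, 5, 0, -2, -3, -7, 7, 5]
The first disagreement with the log is at step 11, where the value should be top = -3.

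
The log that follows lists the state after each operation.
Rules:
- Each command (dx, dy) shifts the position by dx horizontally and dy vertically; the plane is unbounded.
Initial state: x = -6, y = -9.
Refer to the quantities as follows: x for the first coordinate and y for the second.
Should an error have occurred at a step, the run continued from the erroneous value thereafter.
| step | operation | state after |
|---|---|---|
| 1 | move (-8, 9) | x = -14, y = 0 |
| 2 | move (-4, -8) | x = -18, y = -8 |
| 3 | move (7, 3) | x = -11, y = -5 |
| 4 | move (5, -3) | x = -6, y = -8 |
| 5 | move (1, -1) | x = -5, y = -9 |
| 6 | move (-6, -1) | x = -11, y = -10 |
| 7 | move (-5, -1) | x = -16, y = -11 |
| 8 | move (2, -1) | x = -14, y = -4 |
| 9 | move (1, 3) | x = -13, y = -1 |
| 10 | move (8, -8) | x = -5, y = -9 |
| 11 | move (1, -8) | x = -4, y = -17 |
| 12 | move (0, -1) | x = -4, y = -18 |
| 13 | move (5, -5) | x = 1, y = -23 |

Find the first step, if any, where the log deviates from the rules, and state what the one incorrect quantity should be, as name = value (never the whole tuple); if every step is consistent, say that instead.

Step 1: x = -6 + (-8) = -14, y = -9 + (9) = 0 — consistent with the log.
Step 2: x = -14 + (-4) = -18, y = 0 + (-8) = -8 — agrees with the log.
Step 3: x = -18 + (7) = -11, y = -8 + (3) = -5 — exactly as logged.
Step 4: x = -11 + (5) = -6, y = -5 + (-3) = -8 — exactly as logged.
Step 5: x = -6 + (1) = -5, y = -8 + (-1) = -9 — confirmed correct.
Step 6: x = -5 + (-6) = -11, y = -9 + (-1) = -10 — no discrepancy.
Step 7: x = -11 + (-5) = -16, y = -10 + (-1) = -11 — exactly as logged.
Step 8: x = -16 + (2) = -14, y = -11 + (-1) = -12 — the log has a different value.
So the first discrepancy is step 8, where the right value is y = -12.

step 8, y = -12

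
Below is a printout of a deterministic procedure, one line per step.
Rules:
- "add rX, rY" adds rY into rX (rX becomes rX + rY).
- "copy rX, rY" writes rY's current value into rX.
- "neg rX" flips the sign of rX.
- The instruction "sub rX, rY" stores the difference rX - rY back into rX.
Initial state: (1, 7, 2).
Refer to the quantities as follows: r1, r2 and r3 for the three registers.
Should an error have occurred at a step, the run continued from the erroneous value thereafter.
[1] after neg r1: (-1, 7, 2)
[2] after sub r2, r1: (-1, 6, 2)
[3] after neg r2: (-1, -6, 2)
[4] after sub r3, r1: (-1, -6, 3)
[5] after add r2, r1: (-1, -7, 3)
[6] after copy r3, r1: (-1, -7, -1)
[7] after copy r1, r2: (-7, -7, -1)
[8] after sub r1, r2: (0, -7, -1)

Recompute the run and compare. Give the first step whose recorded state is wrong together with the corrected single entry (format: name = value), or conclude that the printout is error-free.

step 2, r2 = 8

Step 1: r1 = -(1) = -1 — confirmed correct.
Step 2: r2 = 7 - -1 = 8 — the entry is off here.
So the first discrepancy is step 2, where the right value is r2 = 8.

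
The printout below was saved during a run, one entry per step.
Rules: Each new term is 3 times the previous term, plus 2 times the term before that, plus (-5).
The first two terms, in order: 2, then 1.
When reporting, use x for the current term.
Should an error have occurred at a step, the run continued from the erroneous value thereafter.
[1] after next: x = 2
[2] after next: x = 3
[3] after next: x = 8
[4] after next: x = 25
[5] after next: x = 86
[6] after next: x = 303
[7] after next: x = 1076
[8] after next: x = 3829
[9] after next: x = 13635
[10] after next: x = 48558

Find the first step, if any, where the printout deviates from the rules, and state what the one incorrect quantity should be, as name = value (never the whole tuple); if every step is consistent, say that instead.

step 9, x = 13634

Recomputing the run from the initial state:
step 1: x = 2
step 2: x = 3
step 3: x = 8
step 4: x = 25
step 5: x = 86
step 6: x = 303
step 7: x = 1076
step 8: x = 3829
step 9: x = 13634
step 10: x = 48555
The first disagreement with the printout is at step 9, where the value should be x = 13634.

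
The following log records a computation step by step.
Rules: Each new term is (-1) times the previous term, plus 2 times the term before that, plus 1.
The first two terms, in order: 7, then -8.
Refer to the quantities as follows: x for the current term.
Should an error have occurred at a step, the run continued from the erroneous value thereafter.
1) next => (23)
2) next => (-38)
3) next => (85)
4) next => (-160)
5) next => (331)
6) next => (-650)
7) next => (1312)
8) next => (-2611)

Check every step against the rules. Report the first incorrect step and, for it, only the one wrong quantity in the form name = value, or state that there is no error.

Recomputing the run from the initial state:
step 1: x = 23
step 2: x = -38
step 3: x = 85
step 4: x = -160
step 5: x = 331
step 6: x = -650
step 7: x = 1313
step 8: x = -2612
The first disagreement with the log is at step 7, where the value should be x = 1313.

step 7, x = 1313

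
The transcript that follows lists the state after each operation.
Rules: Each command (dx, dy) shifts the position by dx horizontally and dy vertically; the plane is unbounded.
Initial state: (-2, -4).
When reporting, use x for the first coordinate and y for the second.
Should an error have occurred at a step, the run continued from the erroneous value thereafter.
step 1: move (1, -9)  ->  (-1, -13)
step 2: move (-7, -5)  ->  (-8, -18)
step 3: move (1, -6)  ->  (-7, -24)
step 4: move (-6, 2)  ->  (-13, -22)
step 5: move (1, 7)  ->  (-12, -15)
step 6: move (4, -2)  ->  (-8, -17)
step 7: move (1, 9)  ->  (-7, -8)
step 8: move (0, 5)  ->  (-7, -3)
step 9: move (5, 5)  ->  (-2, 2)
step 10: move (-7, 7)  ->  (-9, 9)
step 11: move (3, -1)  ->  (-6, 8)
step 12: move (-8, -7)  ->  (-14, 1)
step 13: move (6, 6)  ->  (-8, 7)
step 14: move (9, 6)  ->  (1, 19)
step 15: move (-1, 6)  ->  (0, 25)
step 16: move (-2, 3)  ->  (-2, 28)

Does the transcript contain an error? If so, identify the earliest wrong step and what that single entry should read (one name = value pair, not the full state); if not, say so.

step 14, y = 13

step 1: x = -2 + (1) = -1, y = -4 + (-9) = -13 -> agrees with the transcript
step 2: x = -1 + (-7) = -8, y = -13 + (-5) = -18 -> agrees with the transcript
step 3: x = -8 + (1) = -7, y = -18 + (-6) = -24 -> agrees with the transcript
step 4: x = -7 + (-6) = -13, y = -24 + (2) = -22 -> exactly as logged
step 5: x = -13 + (1) = -12, y = -22 + (7) = -15 -> in agreement
step 6: x = -12 + (4) = -8, y = -15 + (-2) = -17 -> exactly as logged
step 7: x = -8 + (1) = -7, y = -17 + (9) = -8 -> in agreement
step 8: x = -7 + (0) = -7, y = -8 + (5) = -3 -> same as recorded
step 9: x = -7 + (5) = -2, y = -3 + (5) = 2 -> checks out
step 10: x = -2 + (-7) = -9, y = 2 + (7) = 9 -> matches
step 11: x = -9 + (3) = -6, y = 9 + (-1) = 8 -> exactly as logged
step 12: x = -6 + (-8) = -14, y = 8 + (-7) = 1 -> checks out
step 13: x = -14 + (6) = -8, y = 1 + (6) = 7 -> same as recorded
step 14: x = -8 + (9) = 1, y = 7 + (6) = 13 -> this is not what the transcript shows
Step 14 is the first one off; corrected, y = 13.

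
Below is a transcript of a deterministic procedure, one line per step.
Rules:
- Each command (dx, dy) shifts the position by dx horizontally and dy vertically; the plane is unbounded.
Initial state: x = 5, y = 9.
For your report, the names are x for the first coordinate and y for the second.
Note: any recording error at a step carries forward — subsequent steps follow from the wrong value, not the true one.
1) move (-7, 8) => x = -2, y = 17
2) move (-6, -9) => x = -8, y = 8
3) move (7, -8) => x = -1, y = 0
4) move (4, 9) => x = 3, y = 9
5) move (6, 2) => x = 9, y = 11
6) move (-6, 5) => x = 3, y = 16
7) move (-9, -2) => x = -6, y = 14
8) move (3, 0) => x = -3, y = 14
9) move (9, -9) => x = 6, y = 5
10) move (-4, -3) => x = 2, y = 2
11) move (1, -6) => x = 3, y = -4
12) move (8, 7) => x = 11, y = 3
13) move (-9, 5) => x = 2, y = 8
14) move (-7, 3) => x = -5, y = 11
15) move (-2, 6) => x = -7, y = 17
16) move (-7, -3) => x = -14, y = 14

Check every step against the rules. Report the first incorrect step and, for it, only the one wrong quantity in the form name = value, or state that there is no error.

Recomputing the run from the initial state:
step 1: x = -2, y = 17
step 2: x = -8, y = 8
step 3: x = -1, y = 0
step 4: x = 3, y = 9
step 5: x = 9, y = 11
step 6: x = 3, y = 16
step 7: x = -6, y = 14
step 8: x = -3, y = 14
step 9: x = 6, y = 5
step 10: x = 2, y = 2
step 11: x = 3, y = -4
step 12: x = 11, y = 3
step 13: x = 2, y = 8
step 14: x = -5, y = 11
step 15: x = -7, y = 17
step 16: x = -14, y = 14
This matches the transcript at every step.

no error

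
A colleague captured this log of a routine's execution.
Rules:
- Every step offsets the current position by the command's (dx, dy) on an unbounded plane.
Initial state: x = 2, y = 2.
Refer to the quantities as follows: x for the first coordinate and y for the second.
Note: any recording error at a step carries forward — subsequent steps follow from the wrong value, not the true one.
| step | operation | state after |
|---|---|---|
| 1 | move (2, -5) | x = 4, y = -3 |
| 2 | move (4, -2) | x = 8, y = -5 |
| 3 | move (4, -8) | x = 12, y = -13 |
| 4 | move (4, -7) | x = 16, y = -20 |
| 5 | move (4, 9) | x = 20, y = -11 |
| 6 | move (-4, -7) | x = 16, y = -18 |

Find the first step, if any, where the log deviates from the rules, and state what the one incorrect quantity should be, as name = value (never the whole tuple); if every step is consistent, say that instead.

Recomputing the run from the initial state:
step 1: x = 4, y = -3
step 2: x = 8, y = -5
step 3: x = 12, y = -13
step 4: x = 16, y = -20
step 5: x = 20, y = -11
step 6: x = 16, y = -18
This matches the log at every step.

no error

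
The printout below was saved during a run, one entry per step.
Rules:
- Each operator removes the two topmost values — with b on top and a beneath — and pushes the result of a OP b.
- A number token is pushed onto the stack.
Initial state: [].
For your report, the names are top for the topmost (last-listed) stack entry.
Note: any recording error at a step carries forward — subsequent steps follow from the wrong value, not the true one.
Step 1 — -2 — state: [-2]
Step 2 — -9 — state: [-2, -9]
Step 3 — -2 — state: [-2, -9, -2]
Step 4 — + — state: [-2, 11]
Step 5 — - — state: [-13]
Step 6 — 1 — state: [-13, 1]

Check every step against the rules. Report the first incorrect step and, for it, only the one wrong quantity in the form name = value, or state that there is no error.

step 4, top = -11

step 1: push -2: top = -2 -> agrees with the printout
step 2: push -9: top = -9 -> no discrepancy
step 3: push -2: top = -2 -> no discrepancy
step 4: -9 + -2 = -11 -> the entry is off here
First deviation found at step 4; the corrected entry is top = -11.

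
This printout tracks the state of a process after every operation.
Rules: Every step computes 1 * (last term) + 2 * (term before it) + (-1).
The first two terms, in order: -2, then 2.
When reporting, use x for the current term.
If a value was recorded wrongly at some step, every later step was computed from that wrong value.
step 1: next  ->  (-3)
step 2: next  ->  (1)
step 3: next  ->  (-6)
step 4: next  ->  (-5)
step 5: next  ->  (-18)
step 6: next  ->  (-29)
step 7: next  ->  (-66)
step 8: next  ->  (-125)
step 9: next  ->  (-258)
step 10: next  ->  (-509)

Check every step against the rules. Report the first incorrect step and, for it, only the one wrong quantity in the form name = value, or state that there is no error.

step 2, x = 0

Recomputing the run from the initial state:
step 1: x = -3
step 2: x = 0
step 3: x = -7
step 4: x = -8
step 5: x = -23
step 6: x = -40
step 7: x = -87
step 8: x = -168
step 9: x = -343
step 10: x = -680
The first disagreement with the printout is at step 2, where the value should be x = 0.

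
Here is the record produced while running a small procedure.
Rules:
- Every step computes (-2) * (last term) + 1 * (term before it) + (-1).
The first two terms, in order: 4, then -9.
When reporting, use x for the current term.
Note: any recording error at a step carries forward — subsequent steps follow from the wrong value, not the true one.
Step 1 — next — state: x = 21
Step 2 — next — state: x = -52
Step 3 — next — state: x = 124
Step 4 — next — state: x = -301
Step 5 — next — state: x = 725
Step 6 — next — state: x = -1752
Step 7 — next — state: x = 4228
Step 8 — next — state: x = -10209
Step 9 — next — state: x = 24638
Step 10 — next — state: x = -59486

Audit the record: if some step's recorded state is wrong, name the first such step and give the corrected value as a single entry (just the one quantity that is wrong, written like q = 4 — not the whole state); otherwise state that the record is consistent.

Recomputing the run from the initial state:
step 1: x = 21
step 2: x = -52
step 3: x = 124
step 4: x = -301
step 5: x = 725
step 6: x = -1752
step 7: x = 4228
step 8: x = -10209
step 9: x = 24645
step 10: x = -59500
The first disagreement with the record is at step 9, where the value should be x = 24645.

step 9, x = 24645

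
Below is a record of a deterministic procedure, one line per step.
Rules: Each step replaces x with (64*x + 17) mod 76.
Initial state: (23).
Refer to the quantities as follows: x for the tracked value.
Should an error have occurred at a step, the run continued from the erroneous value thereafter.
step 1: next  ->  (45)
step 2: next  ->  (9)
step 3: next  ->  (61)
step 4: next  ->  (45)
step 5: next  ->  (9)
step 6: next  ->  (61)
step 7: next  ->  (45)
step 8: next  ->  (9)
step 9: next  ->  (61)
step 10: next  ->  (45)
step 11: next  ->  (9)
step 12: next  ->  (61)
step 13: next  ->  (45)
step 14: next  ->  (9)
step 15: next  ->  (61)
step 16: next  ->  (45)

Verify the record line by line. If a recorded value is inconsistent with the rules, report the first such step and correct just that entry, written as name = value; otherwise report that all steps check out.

no error

step 1: x = (64*23 + 17) mod 76 = 45 -> no discrepancy
step 2: x = (64*45 + 17) mod 76 = 9 -> consistent with the record
step 3: x = (64*9 + 17) mod 76 = 61 -> verified
step 4: x = (64*61 + 17) mod 76 = 45 -> checks out
step 5: x = (64*45 + 17) mod 76 = 9 -> checks out
step 6: x = (64*9 + 17) mod 76 = 61 -> verified
step 7: x = (64*61 + 17) mod 76 = 45 -> confirmed correct
step 8: x = (64*45 + 17) mod 76 = 9 -> in agreement
step 9: x = (64*9 + 17) mod 76 = 61 -> confirmed correct
step 10: x = (64*61 + 17) mod 76 = 45 -> in agreement
step 11: x = (64*45 + 17) mod 76 = 9 -> agrees with the record
step 12: x = (64*9 + 17) mod 76 = 61 -> exactly as logged
step 13: x = (64*61 + 17) mod 76 = 45 -> consistent with the record
step 14: x = (64*45 + 17) mod 76 = 9 -> consistent with the record
step 15: x = (64*9 + 17) mod 76 = 61 -> checks out
step 16: x = (64*61 + 17) mod 76 = 45 -> in agreement
Nothing is out of place; the run is error-free.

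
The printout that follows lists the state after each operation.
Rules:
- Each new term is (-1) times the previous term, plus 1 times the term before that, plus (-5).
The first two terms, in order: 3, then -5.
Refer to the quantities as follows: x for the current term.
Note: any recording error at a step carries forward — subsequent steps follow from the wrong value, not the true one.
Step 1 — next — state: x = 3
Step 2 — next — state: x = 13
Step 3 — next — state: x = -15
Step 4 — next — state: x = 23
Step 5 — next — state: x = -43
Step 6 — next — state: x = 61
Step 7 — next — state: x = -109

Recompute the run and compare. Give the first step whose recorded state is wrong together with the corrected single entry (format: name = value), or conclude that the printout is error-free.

step 2, x = -13

1. x = -1*(-5) + (1)*(3) + (-5) = 3 (no discrepancy)
2. x = -1*(3) + (1)*(-5) + (-5) = -13 (the recorded entry deviates here)
The audit stops at step 2: the recorded entry is wrong and should be x = -13.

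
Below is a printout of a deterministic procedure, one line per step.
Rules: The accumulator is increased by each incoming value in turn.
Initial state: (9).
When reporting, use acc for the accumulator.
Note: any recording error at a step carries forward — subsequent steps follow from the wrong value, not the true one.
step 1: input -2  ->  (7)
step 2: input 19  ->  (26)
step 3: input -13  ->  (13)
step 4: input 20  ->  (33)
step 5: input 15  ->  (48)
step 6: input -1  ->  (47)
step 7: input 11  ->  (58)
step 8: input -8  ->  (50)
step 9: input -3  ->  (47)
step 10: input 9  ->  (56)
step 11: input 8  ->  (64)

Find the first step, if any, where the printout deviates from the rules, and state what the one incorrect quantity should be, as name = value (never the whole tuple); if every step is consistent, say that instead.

no error

step 1: acc = 9 + -2 = 7 -> no discrepancy
step 2: acc = 7 + 19 = 26 -> agrees with the printout
step 3: acc = 26 + -13 = 13 -> exactly as logged
step 4: acc = 13 + 20 = 33 -> in agreement
step 5: acc = 33 + 15 = 48 -> same as recorded
step 6: acc = 48 + -1 = 47 -> in agreement
step 7: acc = 47 + 11 = 58 -> exactly as logged
step 8: acc = 58 + -8 = 50 -> matches
step 9: acc = 50 + -3 = 47 -> no discrepancy
step 10: acc = 47 + 9 = 56 -> exactly as logged
step 11: acc = 56 + 8 = 64 -> no discrepancy
No step deviates from the rules.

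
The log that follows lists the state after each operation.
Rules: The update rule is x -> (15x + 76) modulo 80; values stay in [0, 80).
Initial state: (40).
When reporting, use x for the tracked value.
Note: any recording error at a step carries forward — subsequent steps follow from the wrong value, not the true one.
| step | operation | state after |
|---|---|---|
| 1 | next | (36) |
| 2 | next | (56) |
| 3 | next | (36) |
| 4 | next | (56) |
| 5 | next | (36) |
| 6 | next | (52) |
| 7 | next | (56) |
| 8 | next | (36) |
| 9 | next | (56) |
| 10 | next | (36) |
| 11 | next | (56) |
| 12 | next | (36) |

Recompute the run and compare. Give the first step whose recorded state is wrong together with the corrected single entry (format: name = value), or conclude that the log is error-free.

step 6, x = 56

step 1: x = (15*40 + 76) mod 80 = 36 -> consistent with the log
step 2: x = (15*36 + 76) mod 80 = 56 -> matches
step 3: x = (15*56 + 76) mod 80 = 36 -> matches
step 4: x = (15*36 + 76) mod 80 = 56 -> consistent with the log
step 5: x = (15*56 + 76) mod 80 = 36 -> confirmed correct
step 6: x = (15*36 + 76) mod 80 = 56 -> first mismatch against the log
First deviation found at step 6; the corrected entry is x = 56.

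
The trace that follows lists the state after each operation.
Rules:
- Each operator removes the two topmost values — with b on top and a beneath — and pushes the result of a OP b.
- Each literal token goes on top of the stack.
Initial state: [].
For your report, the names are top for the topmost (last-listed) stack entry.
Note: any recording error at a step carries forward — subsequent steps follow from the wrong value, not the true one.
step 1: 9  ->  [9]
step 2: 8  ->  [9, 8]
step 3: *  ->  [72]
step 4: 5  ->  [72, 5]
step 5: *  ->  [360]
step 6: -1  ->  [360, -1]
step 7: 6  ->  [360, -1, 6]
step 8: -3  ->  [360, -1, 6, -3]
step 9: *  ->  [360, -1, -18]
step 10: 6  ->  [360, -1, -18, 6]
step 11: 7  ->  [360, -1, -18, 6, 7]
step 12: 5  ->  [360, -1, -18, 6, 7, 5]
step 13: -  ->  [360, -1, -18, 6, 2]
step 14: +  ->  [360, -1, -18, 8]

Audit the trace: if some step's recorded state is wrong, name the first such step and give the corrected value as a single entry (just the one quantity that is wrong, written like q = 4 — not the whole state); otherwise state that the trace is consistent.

step 1: push 9: top = 9 -> verified
step 2: push 8: top = 8 -> exactly as logged
step 3: 9 * 8 = 72 -> same as recorded
step 4: push 5: top = 5 -> agrees with the trace
step 5: 72 * 5 = 360 -> consistent with the trace
step 6: push -1: top = -1 -> agrees with the trace
step 7: push 6: top = 6 -> verified
step 8: push -3: top = -3 -> confirmed correct
step 9: 6 * -3 = -18 -> agrees with the trace
step 10: push 6: top = 6 -> matches
step 11: push 7: top = 7 -> agrees with the trace
step 12: push 5: top = 5 -> agrees with the trace
step 13: 7 - 5 = 2 -> same as recorded
step 14: 6 + 2 = 8 -> agrees with the trace
The whole run recomputes cleanly — no discrepancies.

no error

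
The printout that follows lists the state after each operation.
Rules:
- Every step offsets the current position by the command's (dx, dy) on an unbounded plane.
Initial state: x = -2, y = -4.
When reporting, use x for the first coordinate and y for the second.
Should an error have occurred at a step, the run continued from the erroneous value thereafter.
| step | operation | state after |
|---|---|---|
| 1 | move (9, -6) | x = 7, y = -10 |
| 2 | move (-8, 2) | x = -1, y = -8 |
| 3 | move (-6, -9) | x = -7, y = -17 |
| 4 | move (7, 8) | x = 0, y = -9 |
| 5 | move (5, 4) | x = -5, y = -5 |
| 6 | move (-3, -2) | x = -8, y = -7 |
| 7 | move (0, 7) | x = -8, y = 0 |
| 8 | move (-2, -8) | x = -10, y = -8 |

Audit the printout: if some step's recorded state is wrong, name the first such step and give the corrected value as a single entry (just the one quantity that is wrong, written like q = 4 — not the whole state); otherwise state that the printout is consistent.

Recomputing the run from the initial state:
step 1: x = 7, y = -10
step 2: x = -1, y = -8
step 3: x = -7, y = -17
step 4: x = 0, y = -9
step 5: x = 5, y = -5
step 6: x = 2, y = -7
step 7: x = 2, y = 0
step 8: x = 0, y = -8
The first disagreement with the printout is at step 5, where the value should be x = 5.

step 5, x = 5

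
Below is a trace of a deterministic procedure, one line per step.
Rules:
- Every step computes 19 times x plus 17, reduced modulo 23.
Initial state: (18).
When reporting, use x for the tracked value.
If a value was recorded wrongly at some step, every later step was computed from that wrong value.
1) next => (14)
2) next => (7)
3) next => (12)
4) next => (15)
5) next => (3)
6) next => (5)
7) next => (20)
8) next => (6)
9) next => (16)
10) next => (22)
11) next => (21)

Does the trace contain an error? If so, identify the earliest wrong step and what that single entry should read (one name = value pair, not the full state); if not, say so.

1. x = (19*18 + 17) mod 23 = 14 (agrees with the trace)
2. x = (19*14 + 17) mod 23 = 7 (consistent with the trace)
3. x = (19*7 + 17) mod 23 = 12 (matches)
4. x = (19*12 + 17) mod 23 = 15 (verified)
5. x = (19*15 + 17) mod 23 = 3 (same as recorded)
6. x = (19*3 + 17) mod 23 = 5 (in agreement)
7. x = (19*5 + 17) mod 23 = 20 (consistent with the trace)
8. x = (19*20 + 17) mod 23 = 6 (in agreement)
9. x = (19*6 + 17) mod 23 = 16 (no discrepancy)
10. x = (19*16 + 17) mod 23 = 22 (checks out)
11. x = (19*22 + 17) mod 23 = 21 (verified)
All steps check out; nothing to correct.

no error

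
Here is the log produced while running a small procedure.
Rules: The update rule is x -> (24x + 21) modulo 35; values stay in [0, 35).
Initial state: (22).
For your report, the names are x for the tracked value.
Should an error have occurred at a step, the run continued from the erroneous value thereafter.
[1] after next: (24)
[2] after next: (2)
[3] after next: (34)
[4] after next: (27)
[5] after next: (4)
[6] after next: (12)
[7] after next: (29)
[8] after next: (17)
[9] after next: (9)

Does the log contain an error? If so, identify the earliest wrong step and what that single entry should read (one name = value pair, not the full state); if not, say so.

Recomputing the run from the initial state:
step 1: x = 24
step 2: x = 2
step 3: x = 34
step 4: x = 32
step 5: x = 19
step 6: x = 22
step 7: x = 24
step 8: x = 2
step 9: x = 34
The first disagreement with the log is at step 4, where the value should be x = 32.

step 4, x = 32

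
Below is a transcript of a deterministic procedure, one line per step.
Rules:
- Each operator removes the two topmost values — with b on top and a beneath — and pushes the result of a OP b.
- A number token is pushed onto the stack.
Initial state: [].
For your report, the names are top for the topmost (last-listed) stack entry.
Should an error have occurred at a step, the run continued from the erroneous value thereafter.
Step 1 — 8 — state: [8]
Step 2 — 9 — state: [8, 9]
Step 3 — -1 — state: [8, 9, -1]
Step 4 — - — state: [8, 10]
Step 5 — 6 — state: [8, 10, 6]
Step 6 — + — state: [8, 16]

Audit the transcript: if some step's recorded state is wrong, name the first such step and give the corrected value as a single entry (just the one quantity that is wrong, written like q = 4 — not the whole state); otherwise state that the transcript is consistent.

no error

Step 1: push 8: top = 8 — confirmed correct.
Step 2: push 9: top = 9 — same as recorded.
Step 3: push -1: top = -1 — consistent with the transcript.
Step 4: 9 - -1 = 10 — exactly as logged.
Step 5: push 6: top = 6 — no discrepancy.
Step 6: 10 + 6 = 16 — matches.
All steps check out; nothing to correct.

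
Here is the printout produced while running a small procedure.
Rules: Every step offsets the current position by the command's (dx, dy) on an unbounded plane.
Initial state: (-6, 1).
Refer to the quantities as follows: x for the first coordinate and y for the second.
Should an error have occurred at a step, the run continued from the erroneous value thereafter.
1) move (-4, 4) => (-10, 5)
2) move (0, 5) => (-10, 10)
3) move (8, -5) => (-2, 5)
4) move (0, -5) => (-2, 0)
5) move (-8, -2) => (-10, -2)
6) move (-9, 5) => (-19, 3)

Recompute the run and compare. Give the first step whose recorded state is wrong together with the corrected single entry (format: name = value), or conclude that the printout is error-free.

no error

Recomputing the run from the initial state:
step 1: x = -10, y = 5
step 2: x = -10, y = 10
step 3: x = -2, y = 5
step 4: x = -2, y = 0
step 5: x = -10, y = -2
step 6: x = -19, y = 3
This matches the printout at every step.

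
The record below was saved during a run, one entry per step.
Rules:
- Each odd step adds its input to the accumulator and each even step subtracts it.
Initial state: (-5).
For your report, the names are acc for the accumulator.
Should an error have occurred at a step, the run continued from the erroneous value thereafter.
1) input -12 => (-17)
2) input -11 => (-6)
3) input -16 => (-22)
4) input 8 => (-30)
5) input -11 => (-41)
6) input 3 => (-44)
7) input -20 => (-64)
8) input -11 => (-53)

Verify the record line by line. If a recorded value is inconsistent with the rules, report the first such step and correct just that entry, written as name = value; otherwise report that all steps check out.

Recomputing the run from the initial state:
step 1: acc = -17
step 2: acc = -6
step 3: acc = -22
step 4: acc = -30
step 5: acc = -41
step 6: acc = -44
step 7: acc = -64
step 8: acc = -53
This matches the record at every step.

no error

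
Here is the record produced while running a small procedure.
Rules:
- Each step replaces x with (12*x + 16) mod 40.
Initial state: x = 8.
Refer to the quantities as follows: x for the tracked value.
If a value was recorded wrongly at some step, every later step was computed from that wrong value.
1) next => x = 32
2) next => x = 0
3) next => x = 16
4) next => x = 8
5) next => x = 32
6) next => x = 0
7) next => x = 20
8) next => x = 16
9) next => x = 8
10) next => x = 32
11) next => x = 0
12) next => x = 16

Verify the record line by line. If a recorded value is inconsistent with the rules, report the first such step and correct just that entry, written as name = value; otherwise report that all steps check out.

Step 1: x = (12*8 + 16) mod 40 = 32 — same as recorded.
Step 2: x = (12*32 + 16) mod 40 = 0 — confirmed correct.
Step 3: x = (12*0 + 16) mod 40 = 16 — no discrepancy.
Step 4: x = (12*16 + 16) mod 40 = 8 — in agreement.
Step 5: x = (12*8 + 16) mod 40 = 32 — in agreement.
Step 6: x = (12*32 + 16) mod 40 = 0 — in agreement.
Step 7: x = (12*0 + 16) mod 40 = 16 — a discrepancy with the record.
Step 7 is the first one off; corrected, x = 16.

step 7, x = 16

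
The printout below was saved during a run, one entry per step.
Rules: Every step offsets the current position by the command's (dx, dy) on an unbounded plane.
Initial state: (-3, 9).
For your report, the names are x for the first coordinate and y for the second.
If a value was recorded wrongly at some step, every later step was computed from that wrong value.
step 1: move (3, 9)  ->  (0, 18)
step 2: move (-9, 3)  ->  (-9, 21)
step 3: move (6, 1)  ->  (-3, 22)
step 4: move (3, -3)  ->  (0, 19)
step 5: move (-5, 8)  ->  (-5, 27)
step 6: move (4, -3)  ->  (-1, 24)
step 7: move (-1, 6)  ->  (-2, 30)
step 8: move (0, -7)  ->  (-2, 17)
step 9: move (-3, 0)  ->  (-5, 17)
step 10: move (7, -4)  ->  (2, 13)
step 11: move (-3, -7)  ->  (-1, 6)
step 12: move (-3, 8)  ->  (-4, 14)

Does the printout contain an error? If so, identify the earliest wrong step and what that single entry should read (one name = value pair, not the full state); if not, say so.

step 8, y = 23

1. x = -3 + (3) = 0, y = 9 + (9) = 18 (in agreement)
2. x = 0 + (-9) = -9, y = 18 + (3) = 21 (verified)
3. x = -9 + (6) = -3, y = 21 + (1) = 22 (agrees with the printout)
4. x = -3 + (3) = 0, y = 22 + (-3) = 19 (confirmed correct)
5. x = 0 + (-5) = -5, y = 19 + (8) = 27 (matches)
6. x = -5 + (4) = -1, y = 27 + (-3) = 24 (checks out)
7. x = -1 + (-1) = -2, y = 24 + (6) = 30 (matches)
8. x = -2 + (0) = -2, y = 30 + (-7) = 23 (this is not what the printout shows)
That makes step 8 the first incorrect line — y = 23 is what it should show.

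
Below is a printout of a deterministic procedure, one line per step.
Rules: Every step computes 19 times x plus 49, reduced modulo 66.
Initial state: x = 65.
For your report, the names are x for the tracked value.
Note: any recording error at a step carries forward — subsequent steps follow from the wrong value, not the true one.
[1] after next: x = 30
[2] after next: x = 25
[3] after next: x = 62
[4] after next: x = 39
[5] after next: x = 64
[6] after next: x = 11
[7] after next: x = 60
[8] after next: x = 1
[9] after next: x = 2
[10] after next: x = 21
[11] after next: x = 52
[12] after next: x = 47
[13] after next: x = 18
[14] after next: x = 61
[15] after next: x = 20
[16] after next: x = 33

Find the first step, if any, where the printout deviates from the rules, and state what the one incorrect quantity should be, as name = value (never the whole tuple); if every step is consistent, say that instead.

no error

Step 1: x = (19*65 + 49) mod 66 = 30 — matches.
Step 2: x = (19*30 + 49) mod 66 = 25 — confirmed correct.
Step 3: x = (19*25 + 49) mod 66 = 62 — consistent with the printout.
Step 4: x = (19*62 + 49) mod 66 = 39 — matches.
Step 5: x = (19*39 + 49) mod 66 = 64 — consistent with the printout.
Step 6: x = (19*64 + 49) mod 66 = 11 — matches.
Step 7: x = (19*11 + 49) mod 66 = 60 — checks out.
Step 8: x = (19*60 + 49) mod 66 = 1 — verified.
Step 9: x = (19*1 + 49) mod 66 = 2 — exactly as logged.
Step 10: x = (19*2 + 49) mod 66 = 21 — in agreement.
Step 11: x = (19*21 + 49) mod 66 = 52 — agrees with the printout.
Step 12: x = (19*52 + 49) mod 66 = 47 — same as recorded.
Step 13: x = (19*47 + 49) mod 66 = 18 — consistent with the printout.
Step 14: x = (19*18 + 49) mod 66 = 61 — verified.
Step 15: x = (19*61 + 49) mod 66 = 20 — matches.
Step 16: x = (19*20 + 49) mod 66 = 33 — checks out.
No step deviates from the rules.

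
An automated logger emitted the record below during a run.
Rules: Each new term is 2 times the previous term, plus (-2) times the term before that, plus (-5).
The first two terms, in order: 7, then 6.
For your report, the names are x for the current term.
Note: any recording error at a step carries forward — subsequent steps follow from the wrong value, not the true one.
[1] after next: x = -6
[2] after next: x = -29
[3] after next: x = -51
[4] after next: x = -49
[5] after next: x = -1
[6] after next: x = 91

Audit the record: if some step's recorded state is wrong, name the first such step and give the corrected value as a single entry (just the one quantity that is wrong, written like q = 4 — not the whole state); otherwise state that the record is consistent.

step 1: x = 2*(6) + (-2)*(7) + (-5) = -7 -> a discrepancy with the record
Conclusion: step 1 carries the first error; the entry should be x = -7.

step 1, x = -7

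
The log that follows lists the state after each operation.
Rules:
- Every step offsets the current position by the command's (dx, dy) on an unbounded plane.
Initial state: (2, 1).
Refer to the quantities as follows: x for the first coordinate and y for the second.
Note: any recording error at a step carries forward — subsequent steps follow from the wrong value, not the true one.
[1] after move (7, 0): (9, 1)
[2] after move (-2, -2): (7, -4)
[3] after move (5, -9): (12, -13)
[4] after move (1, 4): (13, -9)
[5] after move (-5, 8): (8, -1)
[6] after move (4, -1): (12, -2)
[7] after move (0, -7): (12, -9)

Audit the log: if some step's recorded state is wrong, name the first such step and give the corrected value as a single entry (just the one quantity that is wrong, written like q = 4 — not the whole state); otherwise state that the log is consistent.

step 2, y = -1

Recomputing the run from the initial state:
step 1: x = 9, y = 1
step 2: x = 7, y = -1
step 3: x = 12, y = -10
step 4: x = 13, y = -6
step 5: x = 8, y = 2
step 6: x = 12, y = 1
step 7: x = 12, y = -6
The first disagreement with the log is at step 2, where the value should be y = -1.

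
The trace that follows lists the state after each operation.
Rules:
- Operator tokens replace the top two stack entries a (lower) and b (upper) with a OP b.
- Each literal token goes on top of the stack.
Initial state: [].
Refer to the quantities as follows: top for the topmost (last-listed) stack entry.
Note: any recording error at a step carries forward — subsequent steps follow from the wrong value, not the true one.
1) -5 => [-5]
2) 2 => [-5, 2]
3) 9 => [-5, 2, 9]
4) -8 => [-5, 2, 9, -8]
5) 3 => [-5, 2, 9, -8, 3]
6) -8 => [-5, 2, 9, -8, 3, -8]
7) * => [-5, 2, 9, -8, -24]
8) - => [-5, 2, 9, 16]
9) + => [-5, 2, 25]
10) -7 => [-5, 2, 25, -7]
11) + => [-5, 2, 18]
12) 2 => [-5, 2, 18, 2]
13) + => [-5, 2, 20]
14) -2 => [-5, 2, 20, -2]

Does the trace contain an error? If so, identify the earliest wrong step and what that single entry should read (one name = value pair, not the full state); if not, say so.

no error

Recomputing the run from the initial state:
step 1: [-5]
step 2: [-5, 2]
step 3: [-5, 2, 9]
step 4: [-5, 2, 9, -8]
step 5: [-5, 2, 9, -8, 3]
step 6: [-5, 2, 9, -8, 3, -8]
step 7: [-5, 2, 9, -8, -24]
step 8: [-5, 2, 9, 16]
step 9: [-5, 2, 25]
step 10: [-5, 2, 25, -7]
step 11: [-5, 2, 18]
step 12: [-5, 2, 18, 2]
step 13: [-5, 2, 20]
step 14: [-5, 2, 20, -2]
This matches the trace at every step.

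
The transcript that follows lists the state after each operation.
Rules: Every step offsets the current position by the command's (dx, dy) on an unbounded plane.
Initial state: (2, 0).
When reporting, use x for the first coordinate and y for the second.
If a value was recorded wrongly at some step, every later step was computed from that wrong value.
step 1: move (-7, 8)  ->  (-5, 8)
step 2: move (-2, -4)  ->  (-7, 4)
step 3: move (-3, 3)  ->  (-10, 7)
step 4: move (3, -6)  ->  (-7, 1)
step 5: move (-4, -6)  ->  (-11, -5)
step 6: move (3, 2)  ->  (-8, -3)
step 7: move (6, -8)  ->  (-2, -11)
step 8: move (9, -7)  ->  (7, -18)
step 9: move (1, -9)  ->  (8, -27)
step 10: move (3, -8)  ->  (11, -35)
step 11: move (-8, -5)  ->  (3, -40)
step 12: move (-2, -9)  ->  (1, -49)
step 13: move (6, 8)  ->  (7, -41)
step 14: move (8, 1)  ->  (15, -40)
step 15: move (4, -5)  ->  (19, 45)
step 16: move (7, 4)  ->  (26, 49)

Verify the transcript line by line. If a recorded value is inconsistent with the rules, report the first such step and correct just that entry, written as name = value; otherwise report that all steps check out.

step 15, y = -45

Step 1: x = 2 + (-7) = -5, y = 0 + (8) = 8 — matches.
Step 2: x = -5 + (-2) = -7, y = 8 + (-4) = 4 — matches.
Step 3: x = -7 + (-3) = -10, y = 4 + (3) = 7 — in agreement.
Step 4: x = -10 + (3) = -7, y = 7 + (-6) = 1 — no discrepancy.
Step 5: x = -7 + (-4) = -11, y = 1 + (-6) = -5 — checks out.
Step 6: x = -11 + (3) = -8, y = -5 + (2) = -3 — agrees with the transcript.
Step 7: x = -8 + (6) = -2, y = -3 + (-8) = -11 — no discrepancy.
Step 8: x = -2 + (9) = 7, y = -11 + (-7) = -18 — in agreement.
Step 9: x = 7 + (1) = 8, y = -18 + (-9) = -27 — consistent with the transcript.
Step 10: x = 8 + (3) = 11, y = -27 + (-8) = -35 — matches.
Step 11: x = 11 + (-8) = 3, y = -35 + (-5) = -40 — confirmed correct.
Step 12: x = 3 + (-2) = 1, y = -40 + (-9) = -49 — in agreement.
Step 13: x = 1 + (6) = 7, y = -49 + (8) = -41 — agrees with the transcript.
Step 14: x = 7 + (8) = 15, y = -41 + (1) = -40 — no discrepancy.
Step 15: x = 15 + (4) = 19, y = -40 + (-5) = -45 — the transcript disagrees here.
First incorrect step: 15; the correct value is y = -45.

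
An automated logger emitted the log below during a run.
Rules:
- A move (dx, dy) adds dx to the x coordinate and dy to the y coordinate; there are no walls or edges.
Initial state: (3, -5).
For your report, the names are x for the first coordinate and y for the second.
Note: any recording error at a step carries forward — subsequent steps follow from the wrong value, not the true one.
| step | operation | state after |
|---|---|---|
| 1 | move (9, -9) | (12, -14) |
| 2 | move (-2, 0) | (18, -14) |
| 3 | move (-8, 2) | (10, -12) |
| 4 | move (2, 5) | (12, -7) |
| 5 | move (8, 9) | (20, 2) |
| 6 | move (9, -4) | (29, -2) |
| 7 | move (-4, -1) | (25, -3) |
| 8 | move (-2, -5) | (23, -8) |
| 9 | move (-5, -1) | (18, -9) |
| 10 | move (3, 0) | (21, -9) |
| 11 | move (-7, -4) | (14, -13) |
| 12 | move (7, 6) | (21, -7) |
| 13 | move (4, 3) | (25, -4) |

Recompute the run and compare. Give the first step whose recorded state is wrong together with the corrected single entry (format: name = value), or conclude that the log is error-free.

1. x = 3 + (9) = 12, y = -5 + (-9) = -14 (in agreement)
2. x = 12 + (-2) = 10, y = -14 + (0) = -14 (first mismatch against the log)
Step 2 is the first one off; corrected, x = 10.

step 2, x = 10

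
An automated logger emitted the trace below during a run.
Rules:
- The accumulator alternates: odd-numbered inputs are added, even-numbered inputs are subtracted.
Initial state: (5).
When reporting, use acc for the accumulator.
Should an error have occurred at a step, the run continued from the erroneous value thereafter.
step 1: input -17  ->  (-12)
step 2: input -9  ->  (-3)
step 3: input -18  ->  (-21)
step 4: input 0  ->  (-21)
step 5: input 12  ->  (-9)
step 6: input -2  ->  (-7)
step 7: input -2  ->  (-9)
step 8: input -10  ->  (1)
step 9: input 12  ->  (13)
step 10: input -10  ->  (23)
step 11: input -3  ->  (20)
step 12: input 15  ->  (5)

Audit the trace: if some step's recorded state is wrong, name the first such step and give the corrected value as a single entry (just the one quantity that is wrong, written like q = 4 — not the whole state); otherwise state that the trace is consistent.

step 1: acc = 5 + -17 = -12 -> same as recorded
step 2: acc = -12 - -9 = -3 -> matches
step 3: acc = -3 + -18 = -21 -> confirmed correct
step 4: acc = -21 - 0 = -21 -> checks out
step 5: acc = -21 + 12 = -9 -> no discrepancy
step 6: acc = -9 - -2 = -7 -> same as recorded
step 7: acc = -7 + -2 = -9 -> confirmed correct
step 8: acc = -9 - -10 = 1 -> checks out
step 9: acc = 1 + 12 = 13 -> no discrepancy
step 10: acc = 13 - -10 = 23 -> confirmed correct
step 11: acc = 23 + -3 = 20 -> checks out
step 12: acc = 20 - 15 = 5 -> matches
All entries verified; no error found.

no error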